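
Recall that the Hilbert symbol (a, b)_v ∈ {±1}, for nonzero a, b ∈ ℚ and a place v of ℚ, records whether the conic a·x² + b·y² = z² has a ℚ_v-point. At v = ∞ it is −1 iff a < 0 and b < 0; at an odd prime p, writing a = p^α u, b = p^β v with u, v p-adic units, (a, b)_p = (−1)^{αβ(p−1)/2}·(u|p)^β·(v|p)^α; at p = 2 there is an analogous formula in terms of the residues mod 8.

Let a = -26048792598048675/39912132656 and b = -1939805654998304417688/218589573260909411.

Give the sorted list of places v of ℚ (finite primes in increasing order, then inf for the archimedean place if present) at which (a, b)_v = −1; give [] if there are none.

(a, b) ≡ (-3553, -418) mod (ℚ^×)²; places V = {2, 3, 5, 7, 11, 13, 17, 19, 23, 37, 43, ∞}.
(a,b)_∞: sgn(-3553)=−, sgn(-418)=−, so -1.
(a,b)_5: α=2, u≡3; β=0, v≡2 (mod 5); (3|5)=-1, (2|5)=-1; sign (−1)^0·-1^0·-1^2 = +1.
(a,b)_11: α=-3, u≡10; β=-5, v≡8 (mod 11); (10|11)=-1, (8|11)=-1; sign (−1)^1·-1^-5·-1^-3 = -1.
(a,b)_7: α=2, u≡5; β=2, v≡4 (mod 7); (5|7)=-1, (4|7)=+1; sign (−1)^0·-1^2·+1^2 = +1.
(a,b)_23: α=0, u≡13; β=-2, v≡14 (mod 23); (13|23)=+1, (14|23)=-1; sign (−1)^0·+1^-2·-1^0 = +1.
(a,b)_43: α=2, u≡31; β=2, v≡28 (mod 43); (31|43)=+1, (28|43)=-1; sign (−1)^0·+1^2·-1^2 = +1.
(a,b)_2: α=-4, β=3; u≡7, v≡7 (mod 8); ε(u)ε(v)=1·1, αω(v)=-4·0, βω(u)=3·0; sum ≡ 1  ⇒  -1.
(a,b)_19: α=1, u≡2; β=1, v≡4 (mod 19); (2|19)=-1, (4|19)=+1; sign (−1)^1·-1^1·+1^1 = +1.
(a,b)_13: α=2, u≡9; β=4, v≡8 (mod 13); (9|13)=+1, (8|13)=-1; sign (−1)^0·+1^4·-1^2 = +1.
(a,b)_37: α=-4, u≡28; β=-6, v≡4 (mod 37); (28|37)=+1, (4|37)=+1; sign (−1)^0·+1^-6·+1^-4 = +1.
(a,b)_17: α=3, u≡11; β=4, v≡12 (mod 17); (11|17)=-1, (12|17)=-1; sign (−1)^0·-1^4·-1^3 = -1.
(a,b)_3: α=6, u≡2; β=10, v≡2 (mod 3); (2|3)=-1, (2|3)=-1; sign (−1)^0·-1^10·-1^6 = +1.
|Ram(-3553, -418)| = 4, even; anisotropic at {2, 11, 17, ∞}.

[2, 11, 17, inf]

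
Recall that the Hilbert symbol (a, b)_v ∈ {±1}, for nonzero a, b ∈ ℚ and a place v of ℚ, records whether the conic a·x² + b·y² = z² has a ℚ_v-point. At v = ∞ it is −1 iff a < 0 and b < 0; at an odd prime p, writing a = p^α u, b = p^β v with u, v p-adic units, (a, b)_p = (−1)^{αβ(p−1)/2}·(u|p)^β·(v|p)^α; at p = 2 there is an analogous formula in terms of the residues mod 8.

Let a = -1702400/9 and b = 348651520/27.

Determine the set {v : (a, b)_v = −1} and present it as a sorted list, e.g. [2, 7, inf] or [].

(a, b) ≡ (-266, 3990) mod (ℚ^×)²; places V = {2, 3, 5, 7, 19, ∞}.
(a,b)_19: α=1, u≡11; β=1, v≡4 (mod 19); (11|19)=+1, (4|19)=+1; sign (−1)^1·+1^1·+1^1 = -1.
(a,b)_5: α=2, u≡1; β=1, v≡2 (mod 5); (1|5)=+1, (2|5)=-1; sign (−1)^0·+1^1·-1^2 = +1.
(a,b)_∞: sgn(-266)=−, sgn(3990)=+, so +1.
(a,b)_3: α=-2, u≡1; β=-3, v≡1 (mod 3); (1|3)=+1, (1|3)=+1; sign (−1)^0·+1^-3·+1^-2 = +1.
(a,b)_7: α=1, u≡4; β=1, v≡6 (mod 7); (4|7)=+1, (6|7)=-1; sign (−1)^1·+1^1·-1^1 = +1.
(a,b)_2: α=9, β=19; u≡3, v≡3 (mod 8); ε(u)ε(v)=1·1, αω(v)=9·1, βω(u)=19·1; sum ≡ 1  ⇒  -1.
|Ram(-266, 3990)| = 2, even; anisotropic at {2, 19}.

[2, 19]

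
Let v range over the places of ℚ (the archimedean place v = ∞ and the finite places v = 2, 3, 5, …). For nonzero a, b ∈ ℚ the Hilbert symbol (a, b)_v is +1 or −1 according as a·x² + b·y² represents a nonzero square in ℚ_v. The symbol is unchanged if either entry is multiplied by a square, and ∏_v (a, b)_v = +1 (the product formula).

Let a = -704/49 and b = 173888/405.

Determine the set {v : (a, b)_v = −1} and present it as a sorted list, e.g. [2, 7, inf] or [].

Mod squares: a ≡ -11, b ≡ 13585. Check v ∈ {∞, 2, 3, 5, 7, 11, 13, 19}.
v=19: a=19^0·(≡12), b=19^1·(≡18) mod 19; (12|19)=-1, (18|19)=-1; (−1)^{0·1·9}·(-1)^1·(-1)^0 = -1.
v=7: a=7^-2·(≡3), b=7^0·(≡6) mod 7; (3|7)=-1, (6|7)=-1; (−1)^{-2·0·3}·(-1)^0·(-1)^-2 = +1.
v=5: a=5^0·(≡4), b=5^-1·(≡3) mod 5; (4|5)=+1, (3|5)=-1; (−1)^{0·-1·2}·(+1)^-1·(-1)^0 = +1.
v=3: a=3^0·(≡1), b=3^-4·(≡1) mod 3; (1|3)=+1, (1|3)=+1; (−1)^{0·-4·1}·(+1)^-4·(+1)^0 = +1.
v=2: v_2(a)=6, v_2(b)=6; units ≡ 5, 1 (mod 8); ε·ε+αω+βω = 0·0+6·0+6·1 ≡ 0  ⇒  (a,b)_2 = +1.
v=∞: -11 < 0 and 13585 > 0  ⇒  (a,b)_∞ = +1.
v=13: a=13^0·(≡5), b=13^1·(≡6) mod 13; (5|13)=-1, (6|13)=-1; (−1)^{0·1·6}·(-1)^1·(-1)^0 = -1.
v=11: a=11^1·(≡7), b=11^1·(≡5) mod 11; (7|11)=-1, (5|11)=+1; (−1)^{1·1·5}·(-1)^1·(+1)^1 = +1.
Ram(-11, 13585) = {13, 19}; no ℚ_13-point on the conic.

[13, 19]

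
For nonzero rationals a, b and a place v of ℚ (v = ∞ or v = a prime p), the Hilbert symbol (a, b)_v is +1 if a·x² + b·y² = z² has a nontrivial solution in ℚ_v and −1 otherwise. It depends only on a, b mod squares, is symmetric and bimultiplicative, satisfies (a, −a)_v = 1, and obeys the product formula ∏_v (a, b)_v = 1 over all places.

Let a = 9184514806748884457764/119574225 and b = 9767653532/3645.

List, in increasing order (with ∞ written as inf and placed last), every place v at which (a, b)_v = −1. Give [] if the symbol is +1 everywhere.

Mod squares: a ≡ 481, b ≡ 690235. Check v ∈ {∞, 2, 3, 5, 7, 13, 17, 19, 37, 41}.
v=19: a=19^2·(≡4), b=19^2·(≡14) mod 19; (4|19)=+1, (14|19)=-1; (−1)^{2·2·9}·(+1)^2·(-1)^2 = +1.
v=37: a=37^3·(≡15), b=37^1·(≡4) mod 37; (15|37)=-1, (4|37)=+1; (−1)^{3·1·18}·(-1)^1·(+1)^3 = -1.
v=17: a=17^2·(≡11), b=17^0·(≡2) mod 17; (11|17)=-1, (2|17)=+1; (−1)^{2·0·8}·(-1)^0·(+1)^2 = +1.
v=41: a=41^2·(≡14), b=41^1·(≡33) mod 41; (14|41)=-1, (33|41)=+1; (−1)^{2·1·20}·(-1)^1·(+1)^2 = -1.
v=13: a=13^3·(≡11), b=13^1·(≡9) mod 13; (11|13)=-1, (9|13)=+1; (−1)^{3·1·6}·(-1)^1·(+1)^3 = -1.
v=3: a=3^-14·(≡1), b=3^-6·(≡1) mod 3; (1|3)=+1, (1|3)=+1; (−1)^{-14·-6·1}·(+1)^-6·(+1)^-14 = +1.
v=∞: 481 > 0 and 690235 > 0  ⇒  (a,b)_∞ = +1.
v=7: a=7^6·(≡3), b=7^3·(≡5) mod 7; (3|7)=-1, (5|7)=-1; (−1)^{6·3·3}·(-1)^3·(-1)^6 = -1.
v=2: v_2(a)=2, v_2(b)=2; units ≡ 1, 3 (mod 8); ε·ε+αω+βω = 0·1+2·1+2·0 ≡ 0  ⇒  (a,b)_2 = +1.
v=5: a=5^-2·(≡1), b=5^-1·(≡3) mod 5; (1|5)=+1, (3|5)=-1; (−1)^{-2·-1·2}·(+1)^-1·(-1)^-2 = +1.
|Ram(481, 690235)| = 4, even; anisotropic at {7, 13, 37, 41}.

[7, 13, 37, 41]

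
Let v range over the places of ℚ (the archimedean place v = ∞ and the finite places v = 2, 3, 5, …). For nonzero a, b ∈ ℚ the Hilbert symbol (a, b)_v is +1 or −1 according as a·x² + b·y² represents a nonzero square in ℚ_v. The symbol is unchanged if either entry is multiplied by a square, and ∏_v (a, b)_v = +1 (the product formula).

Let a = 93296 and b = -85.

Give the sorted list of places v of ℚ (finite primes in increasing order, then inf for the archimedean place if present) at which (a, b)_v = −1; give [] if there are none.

Mod squares: a ≡ 119, b ≡ -85. Check v ∈ {∞, 2, 5, 7, 17}.
v=∞: 119 > 0 and -85 < 0  ⇒  (a,b)_∞ = +1.
v=2: v_2(a)=4, v_2(b)=0; units ≡ 7, 3 (mod 8); ε·ε+αω+βω = 1·1+4·1+0·0 ≡ 1  ⇒  (a,b)_2 = -1.
v=7: a=7^3·(≡6), b=7^0·(≡6) mod 7; (6|7)=-1, (6|7)=-1; (−1)^{3·0·3}·(-1)^0·(-1)^3 = -1.
v=5: a=5^0·(≡1), b=5^1·(≡3) mod 5; (1|5)=+1, (3|5)=-1; (−1)^{0·1·2}·(+1)^1·(-1)^0 = +1.
v=17: a=17^1·(≡14), b=17^1·(≡12) mod 17; (14|17)=-1, (12|17)=-1; (−1)^{1·1·8}·(-1)^1·(-1)^1 = +1.
Ram(119, -85) = {2, 7}; no ℚ_2-point on the conic.

[2, 7]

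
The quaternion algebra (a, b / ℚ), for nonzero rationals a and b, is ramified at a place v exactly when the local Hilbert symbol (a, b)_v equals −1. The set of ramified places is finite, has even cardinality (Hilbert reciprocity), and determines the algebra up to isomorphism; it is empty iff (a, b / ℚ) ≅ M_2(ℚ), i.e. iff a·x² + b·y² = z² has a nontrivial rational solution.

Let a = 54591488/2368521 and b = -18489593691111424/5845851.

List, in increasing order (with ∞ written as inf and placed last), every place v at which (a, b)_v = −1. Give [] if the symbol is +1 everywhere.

[11, 17]

(a, b) ≡ (17, -209) mod (ℚ^×)²; places V = {2, 3, 7, 11, 17, 19, ∞}.
(a,b)_11: α=0, u≡6; β=-1, v≡1 (mod 11); (6|11)=-1, (1|11)=+1; sign (−1)^0·-1^-1·+1^0 = -1.
(a,b)_3: α=-8, u≡2; β=-12, v≡1 (mod 3); (2|3)=-1, (1|3)=+1; sign (−1)^0·-1^-12·+1^-8 = +1.
(a,b)_19: α=-2, u≡7; β=1, v≡10 (mod 19); (7|19)=+1, (10|19)=-1; sign (−1)^0·+1^1·-1^-2 = +1.
(a,b)_7: α=2, u≡6; β=2, v≡1 (mod 7); (6|7)=-1, (1|7)=+1; sign (−1)^0·-1^2·+1^2 = +1.
(a,b)_2: α=16, β=36; u≡1, v≡7 (mod 8); ε(u)ε(v)=0·1, αω(v)=16·0, βω(u)=36·0; sum ≡ 0  ⇒  +1.
(a,b)_17: α=1, u≡9; β=2, v≡3 (mod 17); (9|17)=+1, (3|17)=-1; sign (−1)^0·+1^2·-1^1 = -1.
(a,b)_∞: sgn(17)=+, sgn(-209)=−, so +1.
Ram(17, -209) = {11, 17}; no ℚ_11-point on the conic.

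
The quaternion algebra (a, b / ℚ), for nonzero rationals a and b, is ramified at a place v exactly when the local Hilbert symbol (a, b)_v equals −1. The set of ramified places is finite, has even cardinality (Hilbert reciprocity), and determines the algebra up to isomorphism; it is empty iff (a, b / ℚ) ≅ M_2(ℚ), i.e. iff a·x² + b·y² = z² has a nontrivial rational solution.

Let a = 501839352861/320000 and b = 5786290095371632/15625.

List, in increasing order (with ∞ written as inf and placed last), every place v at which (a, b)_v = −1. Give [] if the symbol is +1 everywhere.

Mod squares: a ≡ 8778, b ≡ 7. Check v ∈ {∞, 2, 3, 5, 7, 11, 17, 19, 37}.
v=19: a=19^1·(≡5), b=19^2·(≡17) mod 19; (5|19)=+1, (17|19)=+1; (−1)^{1·2·9}·(+1)^2·(+1)^1 = +1.
v=3: a=3^1·(≡1), b=3^0·(≡1) mod 3; (1|3)=+1, (1|3)=+1; (−1)^{1·0·1}·(+1)^0·(+1)^1 = +1.
v=11: a=11^1·(≡8), b=11^2·(≡2) mod 11; (8|11)=-1, (2|11)=-1; (−1)^{1·2·5}·(-1)^2·(-1)^1 = -1.
v=5: a=5^-4·(≡3), b=5^-6·(≡2) mod 5; (3|5)=-1, (2|5)=-1; (−1)^{-4·-6·2}·(-1)^-6·(-1)^-4 = +1.
v=2: v_2(a)=-9, v_2(b)=4; units ≡ 5, 7 (mod 8); ε·ε+αω+βω = 0·1+-9·0+4·1 ≡ 0  ⇒  (a,b)_2 = +1.
v=∞: 8778 > 0 and 7 > 0  ⇒  (a,b)_∞ = +1.
v=17: a=17^4·(≡3), b=17^6·(≡5) mod 17; (3|17)=-1, (5|17)=-1; (−1)^{4·6·8}·(-1)^6·(-1)^4 = +1.
v=7: a=7^1·(≡4), b=7^3·(≡2) mod 7; (4|7)=+1, (2|7)=+1; (−1)^{1·3·3}·(+1)^3·(+1)^1 = -1.
v=37: a=37^2·(≡30), b=37^0·(≡3) mod 37; (30|37)=+1, (3|37)=+1; (−1)^{2·0·18}·(+1)^0·(+1)^2 = +1.
|Ram(8778, 7)| = 2, even; anisotropic at {7, 11}.

[7, 11]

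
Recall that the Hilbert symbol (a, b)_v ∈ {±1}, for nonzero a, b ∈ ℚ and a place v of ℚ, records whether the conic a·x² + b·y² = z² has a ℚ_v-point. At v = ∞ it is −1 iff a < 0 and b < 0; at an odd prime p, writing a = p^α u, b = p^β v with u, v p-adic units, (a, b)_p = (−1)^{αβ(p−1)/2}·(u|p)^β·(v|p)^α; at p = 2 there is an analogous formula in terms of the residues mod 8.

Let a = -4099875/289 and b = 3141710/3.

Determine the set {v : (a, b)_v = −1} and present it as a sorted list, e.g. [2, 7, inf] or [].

Mod squares: a ≡ -195, b ≡ 330. Check v ∈ {∞, 2, 3, 5, 11, 13, 17, 29}.
v=∞: -195 < 0 and 330 > 0  ⇒  (a,b)_∞ = +1.
v=2: v_2(a)=0, v_2(b)=1; units ≡ 5, 5 (mod 8); ε·ε+αω+βω = 0·0+0·1+1·1 ≡ 1  ⇒  (a,b)_2 = -1.
v=3: a=3^1·(≡1), b=3^-1·(≡2) mod 3; (1|3)=+1, (2|3)=-1; (−1)^{1·-1·1}·(+1)^-1·(-1)^1 = +1.
v=13: a=13^1·(≡6), b=13^4·(≡2) mod 13; (6|13)=-1, (2|13)=-1; (−1)^{1·4·6}·(-1)^4·(-1)^1 = -1.
v=29: a=29^2·(≡3), b=29^0·(≡8) mod 29; (3|29)=-1, (8|29)=-1; (−1)^{2·0·14}·(-1)^0·(-1)^2 = +1.
v=11: a=11^0·(≡4), b=11^1·(≡2) mod 11; (4|11)=+1, (2|11)=-1; (−1)^{0·1·5}·(+1)^1·(-1)^0 = +1.
v=17: a=17^-2·(≡15), b=17^0·(≡14) mod 17; (15|17)=+1, (14|17)=-1; (−1)^{-2·0·8}·(+1)^0·(-1)^-2 = +1.
v=5: a=5^3·(≡4), b=5^1·(≡4) mod 5; (4|5)=+1, (4|5)=+1; (−1)^{3·1·2}·(+1)^1·(+1)^3 = +1.
(-195, 330 / ℚ) ramifies at {2, 13}: a division algebra.

[2, 13]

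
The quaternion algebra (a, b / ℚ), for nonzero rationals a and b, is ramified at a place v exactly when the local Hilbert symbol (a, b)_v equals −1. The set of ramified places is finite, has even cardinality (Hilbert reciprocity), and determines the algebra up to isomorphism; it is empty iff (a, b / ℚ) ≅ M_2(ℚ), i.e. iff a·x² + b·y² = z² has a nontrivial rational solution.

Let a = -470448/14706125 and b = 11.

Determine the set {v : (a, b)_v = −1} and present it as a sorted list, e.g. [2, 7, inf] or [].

[3, 11]

Mod squares: a ≡ -15, b ≡ 11. Check v ∈ {∞, 2, 3, 5, 7, 11}.
v=∞: -15 < 0 and 11 > 0  ⇒  (a,b)_∞ = +1.
v=3: a=3^5·(≡1), b=3^0·(≡2) mod 3; (1|3)=+1, (2|3)=-1; (−1)^{5·0·1}·(+1)^0·(-1)^5 = -1.
v=5: a=5^-3·(≡3), b=5^0·(≡1) mod 5; (3|5)=-1, (1|5)=+1; (−1)^{-3·0·2}·(-1)^0·(+1)^-3 = +1.
v=11: a=11^2·(≡10), b=11^1·(≡1) mod 11; (10|11)=-1, (1|11)=+1; (−1)^{2·1·5}·(-1)^1·(+1)^2 = -1.
v=7: a=7^-6·(≡6), b=7^0·(≡4) mod 7; (6|7)=-1, (4|7)=+1; (−1)^{-6·0·3}·(-1)^0·(+1)^-6 = +1.
v=2: v_2(a)=4, v_2(b)=0; units ≡ 1, 3 (mod 8); ε·ε+αω+βω = 0·1+4·1+0·0 ≡ 0  ⇒  (a,b)_2 = +1.
|Ram(-15, 11)| = 2, even; anisotropic at {3, 11}.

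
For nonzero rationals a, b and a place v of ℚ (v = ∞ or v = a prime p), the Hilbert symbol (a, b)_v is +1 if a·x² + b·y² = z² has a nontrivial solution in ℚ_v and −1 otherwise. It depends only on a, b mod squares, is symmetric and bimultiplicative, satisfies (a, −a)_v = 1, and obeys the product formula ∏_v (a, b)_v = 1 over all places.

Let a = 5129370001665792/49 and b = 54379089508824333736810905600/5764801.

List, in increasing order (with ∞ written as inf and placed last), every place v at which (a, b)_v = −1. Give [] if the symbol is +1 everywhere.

[2, 29]

Mod squares: a ≡ 1247, b ≡ 62651. Check v ∈ {∞, 2, 3, 5, 7, 11, 29, 31, 43, 47}.
v=5: a=5^0·(≡3), b=5^2·(≡4) mod 5; (3|5)=-1, (4|5)=+1; (−1)^{0·2·2}·(-1)^2·(+1)^0 = +1.
v=2: v_2(a)=8, v_2(b)=18; units ≡ 7, 3 (mod 8); ε·ε+αω+βω = 1·1+8·1+18·0 ≡ 1  ⇒  (a,b)_2 = -1.
v=31: a=31^2·(≡28), b=31^3·(≡24) mod 31; (28|31)=+1, (24|31)=-1; (−1)^{2·3·15}·(+1)^3·(-1)^2 = +1.
v=∞: 1247 > 0 and 62651 > 0  ⇒  (a,b)_∞ = +1.
v=11: a=11^0·(≡5), b=11^2·(≡8) mod 11; (5|11)=+1, (8|11)=-1; (−1)^{0·2·5}·(+1)^2·(-1)^0 = +1.
v=47: a=47^2·(≡27), b=47^3·(≡32) mod 47; (27|47)=+1, (32|47)=+1; (−1)^{2·3·23}·(+1)^3·(+1)^2 = +1.
v=43: a=43^1·(≡2), b=43^1·(≡21) mod 43; (2|43)=-1, (21|43)=+1; (−1)^{1·1·21}·(-1)^1·(+1)^1 = +1.
v=7: a=7^-2·(≡1), b=7^-8·(≡1) mod 7; (1|7)=+1, (1|7)=+1; (−1)^{-2·-8·3}·(+1)^-8·(+1)^-2 = +1.
v=3: a=3^2·(≡2), b=3^6·(≡2) mod 3; (2|3)=-1, (2|3)=-1; (−1)^{2·6·1}·(-1)^6·(-1)^2 = +1.
v=29: a=29^3·(≡8), b=29^4·(≡18) mod 29; (8|29)=-1, (18|29)=-1; (−1)^{3·4·14}·(-1)^4·(-1)^3 = -1.
Ram(1247, 62651) = {2, 29}; no ℚ_2-point on the conic.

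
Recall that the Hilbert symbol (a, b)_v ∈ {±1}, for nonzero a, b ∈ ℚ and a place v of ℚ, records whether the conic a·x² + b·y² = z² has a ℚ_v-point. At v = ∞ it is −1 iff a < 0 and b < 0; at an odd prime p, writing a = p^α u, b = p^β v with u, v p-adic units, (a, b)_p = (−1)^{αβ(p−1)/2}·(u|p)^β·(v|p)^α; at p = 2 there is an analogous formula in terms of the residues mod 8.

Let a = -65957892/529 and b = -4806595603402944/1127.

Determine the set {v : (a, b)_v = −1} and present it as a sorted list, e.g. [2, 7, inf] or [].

(a, b) ≡ (-57057, -1173) mod (ℚ^×)²; places V = {2, 3, 7, 11, 13, 17, 19, 23, ∞}.
(a,b)_2: α=2, β=6; u≡7, v≡3 (mod 8); ε(u)ε(v)=1·1, αω(v)=2·1, βω(u)=6·0; sum ≡ 1  ⇒  -1.
(a,b)_3: α=1, u≡1; β=1, v≡2 (mod 3); (1|3)=+1, (2|3)=-1; sign (−1)^1·+1^1·-1^1 = +1.
(a,b)_11: α=1, u≡5; β=0, v≡9 (mod 11); (5|11)=+1, (9|11)=+1; sign (−1)^0·+1^0·+1^1 = +1.
(a,b)_23: α=-2, u≡13; β=-1, v≡12 (mod 23); (13|23)=+1, (12|23)=+1; sign (−1)^0·+1^-1·+1^-2 = +1.
(a,b)_19: α=1, u≡18; β=2, v≡16 (mod 19); (18|19)=-1, (16|19)=+1; sign (−1)^0·-1^2·+1^1 = +1.
(a,b)_∞: sgn(-57057)=−, sgn(-1173)=−, so -1.
(a,b)_13: α=1, u≡11; β=2, v≡9 (mod 13); (11|13)=-1, (9|13)=+1; sign (−1)^0·-1^2·+1^1 = +1.
(a,b)_7: α=1, u≡1; β=-2, v≡3 (mod 7); (1|7)=+1, (3|7)=-1; sign (−1)^0·+1^-2·-1^1 = -1.
(a,b)_17: α=2, u≡7; β=7, v≡4 (mod 17); (7|17)=-1, (4|17)=+1; sign (−1)^0·-1^7·+1^2 = -1.
(-57057, -1173 / ℚ) ramifies at {2, 7, 17, ∞}: a division algebra.

[2, 7, 17, inf]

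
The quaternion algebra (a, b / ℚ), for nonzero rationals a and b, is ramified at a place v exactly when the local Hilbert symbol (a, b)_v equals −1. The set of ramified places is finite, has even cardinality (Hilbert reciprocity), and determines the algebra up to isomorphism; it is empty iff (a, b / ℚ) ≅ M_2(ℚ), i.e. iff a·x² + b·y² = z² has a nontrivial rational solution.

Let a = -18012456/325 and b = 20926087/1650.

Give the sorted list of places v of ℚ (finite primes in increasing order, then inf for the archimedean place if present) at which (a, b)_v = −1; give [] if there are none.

(a, b) ≡ (-2002, 462) mod (ℚ^×)²; places V = {2, 3, 5, 7, 11, 13, 19, ∞}.
(a,b)_7: α=1, u≡2; β=3, v≡5 (mod 7); (2|7)=+1, (5|7)=-1; sign (−1)^1·+1^3·-1^1 = +1.
(a,b)_3: α=4, u≡2; β=-1, v≡1 (mod 3); (2|3)=-1, (1|3)=+1; sign (−1)^0·-1^-1·+1^4 = -1.
(a,b)_2: α=3, β=-1; u≡7, v≡7 (mod 8); ε(u)ε(v)=1·1, αω(v)=3·0, βω(u)=-1·0; sum ≡ 1  ⇒  -1.
(a,b)_∞: sgn(-2002)=−, sgn(462)=+, so +1.
(a,b)_13: α=-1, u≡7; β=2, v≡2 (mod 13); (7|13)=-1, (2|13)=-1; sign (−1)^0·-1^2·-1^-1 = -1.
(a,b)_19: α=2, u≡18; β=2, v≡7 (mod 19); (18|19)=-1, (7|19)=+1; sign (−1)^0·-1^2·+1^2 = +1.
(a,b)_11: α=1, u≡5; β=-1, v≡4 (mod 11); (5|11)=+1, (4|11)=+1; sign (−1)^1·+1^-1·+1^1 = -1.
(a,b)_5: α=-2, u≡3; β=-2, v≡2 (mod 5); (3|5)=-1, (2|5)=-1; sign (−1)^0·-1^-2·-1^-2 = +1.
|Ram(-2002, 462)| = 4, even; anisotropic at {2, 3, 11, 13}.

[2, 3, 11, 13]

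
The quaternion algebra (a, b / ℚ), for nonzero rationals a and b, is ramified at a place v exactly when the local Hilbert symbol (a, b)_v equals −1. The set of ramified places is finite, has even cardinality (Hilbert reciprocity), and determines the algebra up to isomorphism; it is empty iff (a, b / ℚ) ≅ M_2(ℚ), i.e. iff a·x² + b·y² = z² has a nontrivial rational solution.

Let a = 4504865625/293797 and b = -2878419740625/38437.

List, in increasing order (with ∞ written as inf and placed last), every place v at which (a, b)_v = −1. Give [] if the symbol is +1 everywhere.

Mod squares: a ≡ 8645, b ≡ -80925845. Check v ∈ {∞, 2, 3, 5, 7, 11, 13, 17, 19, 23, 29, 37, 47}.
v=7: a=7^-1·(≡6), b=7^-1·(≡4) mod 7; (6|7)=-1, (4|7)=+1; (−1)^{-1·-1·3}·(-1)^-1·(+1)^-1 = +1.
v=29: a=29^0·(≡15), b=29^2·(≡11) mod 29; (15|29)=-1, (11|29)=-1; (−1)^{0·2·14}·(-1)^2·(-1)^0 = +1.
v=19: a=19^-1·(≡14), b=19^-1·(≡14) mod 19; (14|19)=-1, (14|19)=-1; (−1)^{-1·-1·9}·(-1)^-1·(-1)^-1 = -1.
v=37: a=37^2·(≡17), b=37^1·(≡21) mod 37; (17|37)=-1, (21|37)=+1; (−1)^{2·1·18}·(-1)^1·(+1)^2 = -1.
v=23: a=23^0·(≡10), b=23^1·(≡13) mod 23; (10|23)=-1, (13|23)=+1; (−1)^{0·1·11}·(-1)^1·(+1)^0 = -1.
v=2: v_2(a)=0, v_2(b)=0; units ≡ 5, 3 (mod 8); ε·ε+αω+βω = 0·1+0·1+0·1 ≡ 0  ⇒  (a,b)_2 = +1.
v=11: a=11^0·(≡2), b=11^1·(≡1) mod 11; (2|11)=-1, (1|11)=+1; (−1)^{0·1·5}·(-1)^1·(+1)^0 = -1.
v=3: a=3^4·(≡2), b=3^2·(≡1) mod 3; (2|3)=-1, (1|3)=+1; (−1)^{4·2·1}·(-1)^2·(+1)^4 = +1.
v=17: a=17^0·(≡9), b=17^-2·(≡6) mod 17; (9|17)=+1, (6|17)=-1; (−1)^{0·-2·8}·(+1)^-2·(-1)^0 = +1.
v=47: a=47^-2·(≡13), b=47^0·(≡25) mod 47; (13|47)=-1, (25|47)=+1; (−1)^{-2·0·23}·(-1)^0·(+1)^-2 = +1.
v=5: a=5^5·(≡1), b=5^5·(≡4) mod 5; (1|5)=+1, (4|5)=+1; (−1)^{5·5·2}·(+1)^5·(+1)^5 = +1.
v=13: a=13^1·(≡6), b=13^1·(≡7) mod 13; (6|13)=-1, (7|13)=-1; (−1)^{1·1·6}·(-1)^1·(-1)^1 = +1.
v=∞: 8645 > 0 and -80925845 < 0  ⇒  (a,b)_∞ = +1.
(8645, -80925845 / ℚ) ramifies at {11, 19, 23, 37}: a division algebra.

[11, 19, 23, 37]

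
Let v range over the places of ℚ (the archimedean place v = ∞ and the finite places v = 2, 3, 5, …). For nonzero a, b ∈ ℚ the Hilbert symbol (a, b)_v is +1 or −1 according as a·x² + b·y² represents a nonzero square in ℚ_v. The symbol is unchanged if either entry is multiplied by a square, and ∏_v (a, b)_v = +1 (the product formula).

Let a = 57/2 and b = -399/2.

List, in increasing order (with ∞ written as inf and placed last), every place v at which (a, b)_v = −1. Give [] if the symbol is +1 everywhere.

[]

Mod squares: a ≡ 114, b ≡ -798. Check v ∈ {∞, 2, 3, 7, 19}.
v=3: a=3^1·(≡2), b=3^1·(≡1) mod 3; (2|3)=-1, (1|3)=+1; (−1)^{1·1·1}·(-1)^1·(+1)^1 = +1.
v=19: a=19^1·(≡11), b=19^1·(≡18) mod 19; (11|19)=+1, (18|19)=-1; (−1)^{1·1·9}·(+1)^1·(-1)^1 = +1.
v=∞: 114 > 0 and -798 < 0  ⇒  (a,b)_∞ = +1.
v=7: a=7^0·(≡4), b=7^1·(≡3) mod 7; (4|7)=+1, (3|7)=-1; (−1)^{0·1·3}·(+1)^1·(-1)^0 = +1.
v=2: v_2(a)=-1, v_2(b)=-1; units ≡ 1, 1 (mod 8); ε·ε+αω+βω = 0·0+-1·0+-1·0 ≡ 0  ⇒  (a,b)_2 = +1.
Every local symbol is +1, so the conic 114·x² + -798·y² = z² has ℚ_v-points for all v and hence a ℚ-point; (a, b / ℚ) ≅ M_2(ℚ).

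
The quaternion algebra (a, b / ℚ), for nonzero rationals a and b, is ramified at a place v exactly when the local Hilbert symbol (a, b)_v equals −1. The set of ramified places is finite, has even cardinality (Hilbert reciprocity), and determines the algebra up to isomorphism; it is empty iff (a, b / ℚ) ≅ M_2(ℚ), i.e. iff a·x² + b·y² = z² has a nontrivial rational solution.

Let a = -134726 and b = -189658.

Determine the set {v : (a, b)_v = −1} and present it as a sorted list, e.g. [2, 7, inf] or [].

[7, 19, 31, inf]

(a, b) ≡ (-134726, -189658) mod (ℚ^×)²; places V = {2, 7, 19, 23, 31, 41, 53, ∞}.
(a,b)_53: α=1, u≡2; β=0, v≡29 (mod 53); (2|53)=-1, (29|53)=+1; sign (−1)^0·-1^0·+1^1 = +1.
(a,b)_41: α=1, u≡35; β=0, v≡8 (mod 41); (35|41)=-1, (8|41)=+1; sign (−1)^0·-1^0·+1^1 = +1.
(a,b)_∞: sgn(-134726)=−, sgn(-189658)=−, so -1.
(a,b)_7: α=0, u≡3; β=1, v≡3 (mod 7); (3|7)=-1, (3|7)=-1; sign (−1)^0·-1^1·-1^0 = -1.
(a,b)_23: α=0, u≡8; β=1, v≡11 (mod 23); (8|23)=+1, (11|23)=-1; sign (−1)^0·+1^1·-1^0 = +1.
(a,b)_31: α=1, u≡25; β=1, v≡20 (mod 31); (25|31)=+1, (20|31)=+1; sign (−1)^1·+1^1·+1^1 = -1.
(a,b)_19: α=0, u≡3; β=1, v≡12 (mod 19); (3|19)=-1, (12|19)=-1; sign (−1)^0·-1^1·-1^0 = -1.
(a,b)_2: α=1, β=1; u≡5, v≡3 (mod 8); ε(u)ε(v)=0·1, αω(v)=1·1, βω(u)=1·1; sum ≡ 0  ⇒  +1.
(-134726, -189658 / ℚ) ramifies at {7, 19, 31, ∞}: a division algebra.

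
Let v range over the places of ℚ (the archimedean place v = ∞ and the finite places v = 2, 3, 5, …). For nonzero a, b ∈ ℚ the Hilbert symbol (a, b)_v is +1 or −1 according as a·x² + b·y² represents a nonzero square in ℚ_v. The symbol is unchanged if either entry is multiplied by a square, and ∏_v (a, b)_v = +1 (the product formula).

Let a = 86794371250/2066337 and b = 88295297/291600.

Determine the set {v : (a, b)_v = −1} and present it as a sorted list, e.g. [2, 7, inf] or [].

[3, 7]

Mod squares: a ≡ 9282, b ≡ 17. Check v ∈ {∞, 2, 3, 5, 7, 13, 17, 29, 43, 47, 53}.
v=53: a=53^0·(≡29), b=53^2·(≡17) mod 53; (29|53)=+1, (17|53)=+1; (−1)^{0·2·26}·(+1)^2·(+1)^0 = +1.
v=7: a=7^-1·(≡6), b=7^0·(≡6) mod 7; (6|7)=-1, (6|7)=-1; (−1)^{-1·0·3}·(-1)^0·(-1)^-1 = -1.
v=13: a=13^-1·(≡12), b=13^0·(≡9) mod 13; (12|13)=+1, (9|13)=+1; (−1)^{-1·0·6}·(+1)^0·(+1)^-1 = +1.
v=2: v_2(a)=1, v_2(b)=-4; units ≡ 1, 1 (mod 8); ε·ε+αω+βω = 0·0+1·0+-4·0 ≡ 0  ⇒  (a,b)_2 = +1.
v=29: a=29^-2·(≡2), b=29^0·(≡14) mod 29; (2|29)=-1, (14|29)=-1; (−1)^{-2·0·14}·(-1)^0·(-1)^-2 = +1.
v=3: a=3^-3·(≡1), b=3^-6·(≡2) mod 3; (1|3)=+1, (2|3)=-1; (−1)^{-3·-6·1}·(+1)^-6·(-1)^-3 = -1.
v=∞: 9282 > 0 and 17 > 0  ⇒  (a,b)_∞ = +1.
v=5: a=5^4·(≡2), b=5^-2·(≡3) mod 5; (2|5)=-1, (3|5)=-1; (−1)^{4·-2·2}·(-1)^-2·(-1)^4 = +1.
v=47: a=47^2·(≡26), b=47^0·(≡17) mod 47; (26|47)=-1, (17|47)=+1; (−1)^{2·0·23}·(-1)^0·(+1)^2 = +1.
v=43: a=43^2·(≡20), b=43^2·(≡14) mod 43; (20|43)=-1, (14|43)=+1; (−1)^{2·2·21}·(-1)^2·(+1)^2 = +1.
v=17: a=17^1·(≡9), b=17^1·(≡16) mod 17; (9|17)=+1, (16|17)=+1; (−1)^{1·1·8}·(+1)^1·(+1)^1 = +1.
(9282, 17 / ℚ) ramifies at {3, 7}: a division algebra.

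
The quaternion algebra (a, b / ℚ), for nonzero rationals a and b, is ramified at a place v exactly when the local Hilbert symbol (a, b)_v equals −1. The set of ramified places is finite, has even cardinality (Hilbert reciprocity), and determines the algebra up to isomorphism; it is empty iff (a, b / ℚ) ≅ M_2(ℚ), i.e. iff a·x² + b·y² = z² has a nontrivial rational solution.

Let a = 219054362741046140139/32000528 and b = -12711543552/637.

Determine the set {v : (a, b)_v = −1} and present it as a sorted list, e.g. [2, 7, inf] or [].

[13, 31]

Mod squares: a ≡ 15283, b ≡ -198679. Check v ∈ {∞, 2, 3, 7, 13, 17, 19, 29, 31}.
v=2: v_2(a)=-4, v_2(b)=8; units ≡ 3, 1 (mod 8); ε·ε+αω+βω = 1·0+-4·0+8·1 ≡ 0  ⇒  (a,b)_2 = +1.
v=7: a=7^-6·(≡1), b=7^-2·(≡1) mod 7; (1|7)=+1, (1|7)=+1; (−1)^{-6·-2·3}·(+1)^-2·(+1)^-6 = +1.
v=29: a=29^3·(≡6), b=29^1·(≡4) mod 29; (6|29)=+1, (4|29)=+1; (−1)^{3·1·14}·(+1)^1·(+1)^3 = +1.
v=3: a=3^4·(≡1), b=3^2·(≡2) mod 3; (1|3)=+1, (2|3)=-1; (−1)^{4·2·1}·(+1)^2·(-1)^4 = +1.
v=13: a=13^4·(≡8), b=13^-1·(≡2) mod 13; (8|13)=-1, (2|13)=-1; (−1)^{4·-1·6}·(-1)^-1·(-1)^4 = -1.
v=19: a=19^4·(≡17), b=19^2·(≡6) mod 19; (17|19)=+1, (6|19)=+1; (−1)^{4·2·9}·(+1)^2·(+1)^4 = +1.
v=∞: 15283 > 0 and -198679 < 0  ⇒  (a,b)_∞ = +1.
v=17: a=17^-1·(≡13), b=17^1·(≡9) mod 17; (13|17)=+1, (9|17)=+1; (−1)^{-1·1·8}·(+1)^1·(+1)^-1 = +1.
v=31: a=31^3·(≡1), b=31^1·(≡28) mod 31; (1|31)=+1, (28|31)=+1; (−1)^{3·1·15}·(+1)^1·(+1)^3 = -1.
|Ram(15283, -198679)| = 2, even; anisotropic at {13, 31}.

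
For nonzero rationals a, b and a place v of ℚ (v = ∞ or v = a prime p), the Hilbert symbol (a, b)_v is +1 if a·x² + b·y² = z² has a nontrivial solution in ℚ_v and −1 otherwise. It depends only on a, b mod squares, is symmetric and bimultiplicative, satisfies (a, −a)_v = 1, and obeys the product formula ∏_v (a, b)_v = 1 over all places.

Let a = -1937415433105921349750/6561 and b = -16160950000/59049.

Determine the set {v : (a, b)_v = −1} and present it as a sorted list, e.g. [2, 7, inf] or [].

(a, b) ≡ (-13739510, -3055) mod (ℚ^×)²; places V = {2, 3, 5, 13, 23, 31, 41, 47, ∞}.
(a,b)_41: α=1, u≡15; β=0, v≡31 (mod 41); (15|41)=-1, (31|41)=+1; sign (−1)^0·-1^0·+1^1 = +1.
(a,b)_∞: sgn(-13739510)=−, sgn(-3055)=−, so -1.
(a,b)_3: α=-8, u≡1; β=-10, v≡2 (mod 3); (1|3)=+1, (2|3)=-1; sign (−1)^0·+1^-10·-1^-8 = +1.
(a,b)_47: α=3, u≡26; β=1, v≡43 (mod 47); (26|47)=-1, (43|47)=-1; sign (−1)^1·-1^1·-1^3 = -1.
(a,b)_23: α=3, u≡18; β=2, v≡9 (mod 23); (18|23)=+1, (9|23)=+1; sign (−1)^0·+1^2·+1^3 = +1.
(a,b)_31: α=1, u≡1; β=0, v≡9 (mod 31); (1|31)=+1, (9|31)=+1; sign (−1)^0·+1^0·+1^1 = +1.
(a,b)_2: α=1, β=4; u≡5, v≡1 (mod 8); ε(u)ε(v)=0·0, αω(v)=1·0, βω(u)=4·1; sum ≡ 0  ⇒  +1.
(a,b)_13: α=6, u≡8; β=1, v≡4 (mod 13); (8|13)=-1, (4|13)=+1; sign (−1)^0·-1^1·+1^6 = -1.
(a,b)_5: α=3, u≡2; β=5, v≡4 (mod 5); (2|5)=-1, (4|5)=+1; sign (−1)^0·-1^5·+1^3 = -1.
Ram(-13739510, -3055) = {5, 13, 47, ∞}; no ℚ_5-point on the conic.

[5, 13, 47, inf]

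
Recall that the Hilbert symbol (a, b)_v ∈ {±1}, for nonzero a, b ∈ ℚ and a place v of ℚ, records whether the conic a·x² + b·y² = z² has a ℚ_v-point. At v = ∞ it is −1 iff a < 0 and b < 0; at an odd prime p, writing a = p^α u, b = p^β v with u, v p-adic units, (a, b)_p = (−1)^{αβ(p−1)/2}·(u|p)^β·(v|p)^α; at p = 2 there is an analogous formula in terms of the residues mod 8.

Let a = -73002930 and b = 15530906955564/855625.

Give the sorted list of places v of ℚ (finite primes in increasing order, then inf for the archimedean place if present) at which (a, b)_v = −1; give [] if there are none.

[3, 13]

Mod squares: a ≡ -3570, b ≡ 51051. Check v ∈ {∞, 2, 3, 5, 7, 11, 13, 17, 19, 37}.
v=11: a=11^2·(≡9), b=11^1·(≡6) mod 11; (9|11)=+1, (6|11)=-1; (−1)^{2·1·5}·(+1)^1·(-1)^2 = +1.
v=7: a=7^1·(≡2), b=7^1·(≡3) mod 7; (2|7)=+1, (3|7)=-1; (−1)^{1·1·3}·(+1)^1·(-1)^1 = +1.
v=17: a=17^1·(≡12), b=17^3·(≡6) mod 17; (12|17)=-1, (6|17)=-1; (−1)^{1·3·8}·(-1)^3·(-1)^1 = +1.
v=37: a=37^0·(≡31), b=37^-2·(≡16) mod 37; (31|37)=-1, (16|37)=+1; (−1)^{0·-2·18}·(-1)^-2·(+1)^0 = +1.
v=5: a=5^1·(≡4), b=5^-4·(≡1) mod 5; (4|5)=+1, (1|5)=+1; (−1)^{1·-4·2}·(+1)^-4·(+1)^1 = +1.
v=3: a=3^1·(≡1), b=3^7·(≡1) mod 3; (1|3)=+1, (1|3)=+1; (−1)^{1·7·1}·(+1)^7·(+1)^1 = -1.
v=∞: -3570 < 0 and 51051 > 0  ⇒  (a,b)_∞ = +1.
v=13: a=13^2·(≡7), b=13^1·(≡4) mod 13; (7|13)=-1, (4|13)=+1; (−1)^{2·1·6}·(-1)^1·(+1)^2 = -1.
v=19: a=19^0·(≡10), b=19^2·(≡17) mod 19; (10|19)=-1, (17|19)=+1; (−1)^{0·2·9}·(-1)^2·(+1)^0 = +1.
v=2: v_2(a)=1, v_2(b)=2; units ≡ 7, 3 (mod 8); ε·ε+αω+βω = 1·1+1·1+2·0 ≡ 0  ⇒  (a,b)_2 = +1.
Ram(-3570, 51051) = {3, 13}; no ℚ_3-point on the conic.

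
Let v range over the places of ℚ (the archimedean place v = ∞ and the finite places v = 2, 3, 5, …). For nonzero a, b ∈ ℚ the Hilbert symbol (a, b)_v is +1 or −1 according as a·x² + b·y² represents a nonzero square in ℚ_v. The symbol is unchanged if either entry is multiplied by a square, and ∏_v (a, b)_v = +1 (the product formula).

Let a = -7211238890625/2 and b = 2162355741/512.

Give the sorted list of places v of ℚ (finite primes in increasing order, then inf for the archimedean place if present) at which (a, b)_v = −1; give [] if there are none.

[2, 13, 23, 31]

Mod squares: a ≡ -2, b ≡ 18538. Check v ∈ {∞, 2, 3, 5, 7, 11, 13, 23, 31}.
v=11: a=11^2·(≡9), b=11^0·(≡3) mod 11; (9|11)=+1, (3|11)=+1; (−1)^{2·0·5}·(+1)^0·(+1)^2 = +1.
v=3: a=3^4·(≡1), b=3^2·(≡1) mod 3; (1|3)=+1, (1|3)=+1; (−1)^{4·2·1}·(+1)^2·(+1)^4 = +1.
v=7: a=7^2·(≡6), b=7^2·(≡1) mod 7; (6|7)=-1, (1|7)=+1; (−1)^{2·2·3}·(-1)^2·(+1)^2 = +1.
v=23: a=23^0·(≡19), b=23^3·(≡8) mod 23; (19|23)=-1, (8|23)=+1; (−1)^{0·3·11}·(-1)^3·(+1)^0 = -1.
v=31: a=31^2·(≡17), b=31^1·(≡2) mod 31; (17|31)=-1, (2|31)=+1; (−1)^{2·1·15}·(-1)^1·(+1)^2 = -1.
v=13: a=13^0·(≡5), b=13^1·(≡1) mod 13; (5|13)=-1, (1|13)=+1; (−1)^{0·1·6}·(-1)^1·(+1)^0 = -1.
v=∞: -2 < 0 and 18538 > 0  ⇒  (a,b)_∞ = +1.
v=2: v_2(a)=-1, v_2(b)=-9; units ≡ 7, 5 (mod 8); ε·ε+αω+βω = 1·0+-1·1+-9·0 ≡ 1  ⇒  (a,b)_2 = -1.
v=5: a=5^6·(≡3), b=5^0·(≡3) mod 5; (3|5)=-1, (3|5)=-1; (−1)^{6·0·2}·(-1)^0·(-1)^6 = +1.
|Ram(-2, 18538)| = 4, even; anisotropic at {2, 13, 23, 31}.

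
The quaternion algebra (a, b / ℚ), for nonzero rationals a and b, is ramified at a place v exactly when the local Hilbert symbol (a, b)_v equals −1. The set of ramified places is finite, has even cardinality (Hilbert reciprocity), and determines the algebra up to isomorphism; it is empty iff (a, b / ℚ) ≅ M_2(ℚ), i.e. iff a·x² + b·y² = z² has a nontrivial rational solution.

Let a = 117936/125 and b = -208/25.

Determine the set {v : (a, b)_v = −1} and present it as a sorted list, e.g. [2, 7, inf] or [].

[2, 5]

Mod squares: a ≡ 455, b ≡ -13. Check v ∈ {∞, 2, 3, 5, 7, 13}.
v=7: a=7^1·(≡1), b=7^0·(≡4) mod 7; (1|7)=+1, (4|7)=+1; (−1)^{1·0·3}·(+1)^0·(+1)^1 = +1.
v=3: a=3^4·(≡2), b=3^0·(≡2) mod 3; (2|3)=-1, (2|3)=-1; (−1)^{4·0·1}·(-1)^0·(-1)^4 = +1.
v=∞: 455 > 0 and -13 < 0  ⇒  (a,b)_∞ = +1.
v=5: a=5^-3·(≡1), b=5^-2·(≡2) mod 5; (1|5)=+1, (2|5)=-1; (−1)^{-3·-2·2}·(+1)^-2·(-1)^-3 = -1.
v=2: v_2(a)=4, v_2(b)=4; units ≡ 7, 3 (mod 8); ε·ε+αω+βω = 1·1+4·1+4·0 ≡ 1  ⇒  (a,b)_2 = -1.
v=13: a=13^1·(≡3), b=13^1·(≡3) mod 13; (3|13)=+1, (3|13)=+1; (−1)^{1·1·6}·(+1)^1·(+1)^1 = +1.
Ram(455, -13) = {2, 5}; no ℚ_2-point on the conic.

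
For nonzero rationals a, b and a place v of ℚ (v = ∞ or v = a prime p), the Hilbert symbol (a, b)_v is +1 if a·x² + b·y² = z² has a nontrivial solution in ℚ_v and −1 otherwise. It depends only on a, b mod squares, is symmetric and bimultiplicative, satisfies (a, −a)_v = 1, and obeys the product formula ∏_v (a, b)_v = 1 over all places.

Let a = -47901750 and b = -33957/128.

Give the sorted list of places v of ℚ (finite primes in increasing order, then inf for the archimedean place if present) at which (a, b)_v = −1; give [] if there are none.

Mod squares: a ≡ -6630, b ≡ -154. Check v ∈ {∞, 2, 3, 5, 7, 11, 13, 17}.
v=17: a=17^3·(≡8), b=17^0·(≡1) mod 17; (8|17)=+1, (1|17)=+1; (−1)^{3·0·8}·(+1)^0·(+1)^3 = +1.
v=13: a=13^1·(≡9), b=13^0·(≡7) mod 13; (9|13)=+1, (7|13)=-1; (−1)^{1·0·6}·(+1)^0·(-1)^1 = -1.
v=7: a=7^0·(≡6), b=7^3·(≡3) mod 7; (6|7)=-1, (3|7)=-1; (−1)^{0·3·3}·(-1)^3·(-1)^0 = -1.
v=∞: -6630 < 0 and -154 < 0  ⇒  (a,b)_∞ = -1.
v=2: v_2(a)=1, v_2(b)=-7; units ≡ 5, 3 (mod 8); ε·ε+αω+βω = 0·1+1·1+-7·1 ≡ 0  ⇒  (a,b)_2 = +1.
v=11: a=11^0·(≡5), b=11^1·(≡10) mod 11; (5|11)=+1, (10|11)=-1; (−1)^{0·1·5}·(+1)^1·(-1)^0 = +1.
v=5: a=5^3·(≡1), b=5^0·(≡1) mod 5; (1|5)=+1, (1|5)=+1; (−1)^{3·0·2}·(+1)^0·(+1)^3 = +1.
v=3: a=3^1·(≡1), b=3^2·(≡2) mod 3; (1|3)=+1, (2|3)=-1; (−1)^{1·2·1}·(+1)^2·(-1)^1 = -1.
|Ram(-6630, -154)| = 4, even; anisotropic at {3, 7, 13, ∞}.

[3, 7, 13, inf]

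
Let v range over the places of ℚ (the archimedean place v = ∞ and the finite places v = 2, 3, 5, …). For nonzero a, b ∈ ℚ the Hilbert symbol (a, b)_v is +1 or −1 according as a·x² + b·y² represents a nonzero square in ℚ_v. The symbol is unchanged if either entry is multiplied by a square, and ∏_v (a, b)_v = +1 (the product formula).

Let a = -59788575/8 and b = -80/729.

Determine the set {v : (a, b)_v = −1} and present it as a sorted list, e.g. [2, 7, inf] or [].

[2, 11, 17, inf]

(a, b) ≡ (-10846, -5) mod (ℚ^×)²; places V = {2, 3, 5, 7, 11, 17, 29, ∞}.
(a,b)_29: α=1, u≡10; β=0, v≡9 (mod 29); (10|29)=-1, (9|29)=+1; sign (−1)^0·-1^0·+1^1 = +1.
(a,b)_3: α=2, u≡2; β=-6, v≡1 (mod 3); (2|3)=-1, (1|3)=+1; sign (−1)^0·-1^-6·+1^2 = +1.
(a,b)_7: α=2, u≡2; β=0, v≡4 (mod 7); (2|7)=+1, (4|7)=+1; sign (−1)^0·+1^0·+1^2 = +1.
(a,b)_5: α=2, u≡4; β=1, v≡1 (mod 5); (4|5)=+1, (1|5)=+1; sign (−1)^0·+1^1·+1^2 = +1.
(a,b)_11: α=1, u≡9; β=0, v≡10 (mod 11); (9|11)=+1, (10|11)=-1; sign (−1)^0·+1^0·-1^1 = -1.
(a,b)_∞: sgn(-10846)=−, sgn(-5)=−, so -1.
(a,b)_2: α=-3, β=4; u≡1, v≡3 (mod 8); ε(u)ε(v)=0·1, αω(v)=-3·1, βω(u)=4·0; sum ≡ 1  ⇒  -1.
(a,b)_17: α=1, u≡13; β=0, v≡6 (mod 17); (13|17)=+1, (6|17)=-1; sign (−1)^0·+1^0·-1^1 = -1.
(-10846, -5 / ℚ) ramifies at {2, 11, 17, ∞}: a division algebra.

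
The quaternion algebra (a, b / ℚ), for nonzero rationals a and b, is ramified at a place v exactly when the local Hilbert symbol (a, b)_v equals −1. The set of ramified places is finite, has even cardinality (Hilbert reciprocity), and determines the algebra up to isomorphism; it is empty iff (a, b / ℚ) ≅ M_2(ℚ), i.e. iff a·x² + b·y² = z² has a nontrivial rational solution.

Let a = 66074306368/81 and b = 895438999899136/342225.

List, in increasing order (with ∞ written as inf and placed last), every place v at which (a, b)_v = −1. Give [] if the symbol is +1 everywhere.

[7, 17, 19, 41]

Mod squares: a ≡ 21069613, b ≡ 147487291. Check v ∈ {∞, 2, 3, 5, 7, 11, 13, 17, 19, 37, 41, 43}.
v=13: a=13^0·(≡6), b=13^-2·(≡3) mod 13; (6|13)=-1, (3|13)=+1; (−1)^{0·-2·6}·(-1)^-2·(+1)^0 = +1.
v=17: a=17^1·(≡9), b=17^1·(≡3) mod 17; (9|17)=+1, (3|17)=-1; (−1)^{1·1·8}·(+1)^1·(-1)^1 = -1.
v=∞: 21069613 > 0 and 147487291 > 0  ⇒  (a,b)_∞ = +1.
v=11: a=11^0·(≡1), b=11^2·(≡2) mod 11; (1|11)=+1, (2|11)=-1; (−1)^{0·2·5}·(+1)^2·(-1)^0 = +1.
v=19: a=19^1·(≡6), b=19^1·(≡7) mod 19; (6|19)=+1, (7|19)=+1; (−1)^{1·1·9}·(+1)^1·(+1)^1 = -1.
v=3: a=3^-4·(≡1), b=3^-4·(≡1) mod 3; (1|3)=+1, (1|3)=+1; (−1)^{-4·-4·1}·(+1)^-4·(+1)^-4 = +1.
v=2: v_2(a)=6, v_2(b)=10; units ≡ 5, 3 (mod 8); ε·ε+αω+βω = 0·1+6·1+10·1 ≡ 0  ⇒  (a,b)_2 = +1.
v=37: a=37^1·(≡2), b=37^1·(≡24) mod 37; (2|37)=-1, (24|37)=-1; (−1)^{1·1·18}·(-1)^1·(-1)^1 = +1.
v=43: a=43^1·(≡38), b=43^1·(≡32) mod 43; (38|43)=+1, (32|43)=-1; (−1)^{1·1·21}·(+1)^1·(-1)^1 = +1.
v=41: a=41^1·(≡20), b=41^1·(≡15) mod 41; (20|41)=+1, (15|41)=-1; (−1)^{1·1·20}·(+1)^1·(-1)^1 = -1.
v=7: a=7^2·(≡3), b=7^3·(≡3) mod 7; (3|7)=-1, (3|7)=-1; (−1)^{2·3·3}·(-1)^3·(-1)^2 = -1.
v=5: a=5^0·(≡3), b=5^-2·(≡4) mod 5; (3|5)=-1, (4|5)=+1; (−1)^{0·-2·2}·(-1)^-2·(+1)^0 = +1.
(21069613, 147487291 / ℚ) ramifies at {7, 17, 19, 41}: a division algebra.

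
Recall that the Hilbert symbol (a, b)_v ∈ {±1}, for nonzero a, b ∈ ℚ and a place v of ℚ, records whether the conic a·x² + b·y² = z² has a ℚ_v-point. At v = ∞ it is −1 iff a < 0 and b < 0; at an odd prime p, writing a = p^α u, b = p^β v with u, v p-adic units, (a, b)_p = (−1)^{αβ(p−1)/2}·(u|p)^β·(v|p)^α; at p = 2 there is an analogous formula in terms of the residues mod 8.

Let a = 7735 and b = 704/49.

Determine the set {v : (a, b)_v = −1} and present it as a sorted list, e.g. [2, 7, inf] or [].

(a, b) ≡ (7735, 11) mod (ℚ^×)²; places V = {2, 5, 7, 11, 13, 17, ∞}.
(a,b)_11: α=0, u≡2; β=1, v≡4 (mod 11); (2|11)=-1, (4|11)=+1; sign (−1)^0·-1^1·+1^0 = -1.
(a,b)_17: α=1, u≡13; β=0, v≡5 (mod 17); (13|17)=+1, (5|17)=-1; sign (−1)^0·+1^0·-1^1 = -1.
(a,b)_∞: sgn(7735)=+, sgn(11)=+, so +1.
(a,b)_2: α=0, β=6; u≡7, v≡3 (mod 8); ε(u)ε(v)=1·1, αω(v)=0·1, βω(u)=6·0; sum ≡ 1  ⇒  -1.
(a,b)_7: α=1, u≡6; β=-2, v≡4 (mod 7); (6|7)=-1, (4|7)=+1; sign (−1)^0·-1^-2·+1^1 = +1.
(a,b)_5: α=1, u≡2; β=0, v≡1 (mod 5); (2|5)=-1, (1|5)=+1; sign (−1)^0·-1^0·+1^1 = +1.
(a,b)_13: α=1, u≡10; β=0, v≡8 (mod 13); (10|13)=+1, (8|13)=-1; sign (−1)^0·+1^0·-1^1 = -1.
|Ram(7735, 11)| = 4, even; anisotropic at {2, 11, 13, 17}.

[2, 11, 13, 17]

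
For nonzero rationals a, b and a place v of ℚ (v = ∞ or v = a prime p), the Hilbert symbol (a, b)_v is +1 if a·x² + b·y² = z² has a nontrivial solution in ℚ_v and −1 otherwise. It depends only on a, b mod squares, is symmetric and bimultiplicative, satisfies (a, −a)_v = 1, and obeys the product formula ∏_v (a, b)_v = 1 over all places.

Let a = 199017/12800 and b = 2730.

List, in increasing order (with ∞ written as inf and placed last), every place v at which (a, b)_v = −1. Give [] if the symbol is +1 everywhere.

[2, 13]

(a, b) ≡ (546, 2730) mod (ℚ^×)²; places V = {2, 3, 5, 7, 13, ∞}.
(a,b)_7: α=1, u≡1; β=1, v≡5 (mod 7); (1|7)=+1, (5|7)=-1; sign (−1)^1·+1^1·-1^1 = +1.
(a,b)_5: α=-2, u≡1; β=1, v≡1 (mod 5); (1|5)=+1, (1|5)=+1; sign (−1)^0·+1^1·+1^-2 = +1.
(a,b)_3: α=7, u≡2; β=1, v≡1 (mod 3); (2|3)=-1, (1|3)=+1; sign (−1)^1·-1^1·+1^7 = +1.
(a,b)_13: α=1, u≡1; β=1, v≡2 (mod 13); (1|13)=+1, (2|13)=-1; sign (−1)^0·+1^1·-1^1 = -1.
(a,b)_2: α=-9, β=1; u≡1, v≡5 (mod 8); ε(u)ε(v)=0·0, αω(v)=-9·1, βω(u)=1·0; sum ≡ 1  ⇒  -1.
(a,b)_∞: sgn(546)=+, sgn(2730)=+, so +1.
(546, 2730 / ℚ) ramifies at {2, 13}: a division algebra.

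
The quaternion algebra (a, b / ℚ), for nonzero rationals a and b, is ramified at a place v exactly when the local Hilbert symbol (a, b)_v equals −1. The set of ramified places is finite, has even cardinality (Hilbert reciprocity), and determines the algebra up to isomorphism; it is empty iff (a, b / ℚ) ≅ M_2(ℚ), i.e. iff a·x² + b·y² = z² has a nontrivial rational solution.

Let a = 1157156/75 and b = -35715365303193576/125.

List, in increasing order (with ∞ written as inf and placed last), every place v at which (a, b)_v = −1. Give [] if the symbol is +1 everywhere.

Mod squares: a ≡ 3003, b ≡ -130. Check v ∈ {∞, 2, 3, 5, 7, 11, 13, 17}.
v=17: a=17^2·(≡11), b=17^2·(≡10) mod 17; (11|17)=-1, (10|17)=-1; (−1)^{2·2·8}·(-1)^2·(-1)^2 = +1.
v=5: a=5^-2·(≡2), b=5^-3·(≡4) mod 5; (2|5)=-1, (4|5)=+1; (−1)^{-2·-3·2}·(-1)^-3·(+1)^-2 = -1.
v=11: a=11^1·(≡4), b=11^6·(≡8) mod 11; (4|11)=+1, (8|11)=-1; (−1)^{1·6·5}·(+1)^6·(-1)^1 = -1.
v=2: v_2(a)=2, v_2(b)=3; units ≡ 3, 7 (mod 8); ε·ε+αω+βω = 1·1+2·0+3·1 ≡ 0  ⇒  (a,b)_2 = +1.
v=∞: 3003 > 0 and -130 < 0  ⇒  (a,b)_∞ = +1.
v=7: a=7^1·(≡2), b=7^2·(≡6) mod 7; (2|7)=+1, (6|7)=-1; (−1)^{1·2·3}·(+1)^2·(-1)^1 = -1.
v=3: a=3^-1·(≡2), b=3^4·(≡2) mod 3; (2|3)=-1, (2|3)=-1; (−1)^{-1·4·1}·(-1)^4·(-1)^-1 = -1.
v=13: a=13^1·(≡4), b=13^3·(≡12) mod 13; (4|13)=+1, (12|13)=+1; (−1)^{1·3·6}·(+1)^3·(+1)^1 = +1.
Ram(3003, -130) = {3, 5, 7, 11}; no ℚ_3-point on the conic.

[3, 5, 7, 11]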